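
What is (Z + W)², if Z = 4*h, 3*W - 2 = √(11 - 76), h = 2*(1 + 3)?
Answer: (98 + I*√65)²/9 ≈ 1059.9 + 175.58*I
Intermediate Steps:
h = 8 (h = 2*4 = 8)
W = ⅔ + I*√65/3 (W = ⅔ + √(11 - 76)/3 = ⅔ + √(-65)/3 = ⅔ + (I*√65)/3 = ⅔ + I*√65/3 ≈ 0.66667 + 2.6874*I)
Z = 32 (Z = 4*8 = 32)
(Z + W)² = (32 + (⅔ + I*√65/3))² = (98/3 + I*√65/3)²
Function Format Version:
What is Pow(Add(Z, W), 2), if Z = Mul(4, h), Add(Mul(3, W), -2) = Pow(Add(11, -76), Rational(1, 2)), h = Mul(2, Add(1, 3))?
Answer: Mul(Rational(1, 9), Pow(Add(98, Mul(I, Pow(65, Rational(1, 2)))), 2)) ≈ Add(1059.9, Mul(175.58, I))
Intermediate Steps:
h = 8 (h = Mul(2, 4) = 8)
W = Add(Rational(2, 3), Mul(Rational(1, 3), I, Pow(65, Rational(1, 2)))) (W = Add(Rational(2, 3), Mul(Rational(1, 3), Pow(Add(11, -76), Rational(1, 2)))) = Add(Rational(2, 3), Mul(Rational(1, 3), Pow(-65, Rational(1, 2)))) = Add(Rational(2, 3), Mul(Rational(1, 3), Mul(I, Pow(65, Rational(1, 2))))) = Add(Rational(2, 3), Mul(Rational(1, 3), I, Pow(65, Rational(1, 2)))) ≈ Add(0.66667, Mul(2.6874, I)))
Z = 32 (Z = Mul(4, 8) = 32)
Pow(Add(Z, W), 2) = Pow(Add(32, Add(Rational(2, 3), Mul(Rational(1, 3), I, Pow(65, Rational(1, 2))))), 2) = Pow(Add(Rational(98, 3), Mul(Rational(1, 3), I, Pow(65, Rational(1, 2)))), 2)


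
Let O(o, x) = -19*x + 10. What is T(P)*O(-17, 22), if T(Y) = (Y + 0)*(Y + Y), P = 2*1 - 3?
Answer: -816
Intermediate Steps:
O(o, x) = 10 - 19*x
P = -1 (P = 2 - 3 = -1)
T(Y) = 2*Y² (T(Y) = Y*(2*Y) = 2*Y²)
T(P)*O(-17, 22) = (2*(-1)²)*(10 - 19*22) = (2*1)*(10 - 418) = 2*(-408) = -816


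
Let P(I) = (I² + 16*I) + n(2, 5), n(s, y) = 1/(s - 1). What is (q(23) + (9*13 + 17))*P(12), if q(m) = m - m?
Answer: 45158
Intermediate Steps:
n(s, y) = 1/(-1 + s)
q(m) = 0
P(I) = 1 + I² + 16*I (P(I) = (I² + 16*I) + 1/(-1 + 2) = (I² + 16*I) + 1/1 = (I² + 16*I) + 1 = 1 + I² + 16*I)
(q(23) + (9*13 + 17))*P(12) = (0 + (9*13 + 17))*(1 + 12² + 16*12) = (0 + (117 + 17))*(1 + 144 + 192) = (0 + 134)*337 = 134*337 = 45158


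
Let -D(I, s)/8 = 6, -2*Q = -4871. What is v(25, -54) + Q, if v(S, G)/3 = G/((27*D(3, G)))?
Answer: 19485/8 ≈ 2435.6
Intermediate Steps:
Q = 4871/2 (Q = -½*(-4871) = 4871/2 ≈ 2435.5)
D(I, s) = -48 (D(I, s) = -8*6 = -48)
v(S, G) = -G/432 (v(S, G) = 3*(G/((27*(-48)))) = 3*(G/(-1296)) = 3*(G*(-1/1296)) = 3*(-G/1296) = -G/432)
v(25, -54) + Q = -1/432*(-54) + 4871/2 = ⅛ + 4871/2 = 19485/8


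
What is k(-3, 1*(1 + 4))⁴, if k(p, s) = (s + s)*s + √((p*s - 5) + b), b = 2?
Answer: 5980324 + 1489200*I*√2 ≈ 5.9803e+6 + 2.106e+6*I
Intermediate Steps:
k(p, s) = √(-3 + p*s) + 2*s² (k(p, s) = (s + s)*s + √((p*s - 5) + 2) = (2*s)*s + √((-5 + p*s) + 2) = 2*s² + √(-3 + p*s) = √(-3 + p*s) + 2*s²)
k(-3, 1*(1 + 4))⁴ = (√(-3 - 3*(1 + 4)) + 2*(1*(1 + 4))²)⁴ = (√(-3 - 3*5) + 2*(1*5)²)⁴ = (√(-3 - 3*5) + 2*5²)⁴ = (√(-3 - 15) + 2*25)⁴ = (√(-18) + 50)⁴ = (3*I*√2 + 50)⁴ = (50 + 3*I*√2)⁴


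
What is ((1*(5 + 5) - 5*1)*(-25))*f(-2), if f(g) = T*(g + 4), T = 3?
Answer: -750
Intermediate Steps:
f(g) = 12 + 3*g (f(g) = 3*(g + 4) = 3*(4 + g) = 12 + 3*g)
((1*(5 + 5) - 5*1)*(-25))*f(-2) = ((1*(5 + 5) - 5*1)*(-25))*(12 + 3*(-2)) = ((1*10 - 5)*(-25))*(12 - 6) = ((10 - 5)*(-25))*6 = (5*(-25))*6 = -125*6 = -750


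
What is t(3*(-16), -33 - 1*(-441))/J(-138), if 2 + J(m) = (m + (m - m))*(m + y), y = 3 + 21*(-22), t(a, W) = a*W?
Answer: -1224/5149 ≈ -0.23772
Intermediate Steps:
t(a, W) = W*a
y = -459 (y = 3 - 462 = -459)
J(m) = -2 + m*(-459 + m) (J(m) = -2 + (m + (m - m))*(m - 459) = -2 + (m + 0)*(-459 + m) = -2 + m*(-459 + m))
t(3*(-16), -33 - 1*(-441))/J(-138) = ((-33 - 1*(-441))*(3*(-16)))/(-2 + (-138)² - 459*(-138)) = ((-33 + 441)*(-48))/(-2 + 19044 + 63342) = (408*(-48))/82384 = -19584*1/82384 = -1224/5149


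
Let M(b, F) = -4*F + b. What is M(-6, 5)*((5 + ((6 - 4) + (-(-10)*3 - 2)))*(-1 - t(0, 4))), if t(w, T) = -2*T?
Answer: -6370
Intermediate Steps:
M(b, F) = b - 4*F
M(-6, 5)*((5 + ((6 - 4) + (-(-10)*3 - 2)))*(-1 - t(0, 4))) = (-6 - 4*5)*((5 + ((6 - 4) + (-(-10)*3 - 2)))*(-1 - (-2)*4)) = (-6 - 20)*((5 + (2 + (-2*(-15) - 2)))*(-1 - 1*(-8))) = -26*(5 + (2 + (30 - 2)))*(-1 + 8) = -26*(5 + (2 + 28))*7 = -26*(5 + 30)*7 = -910*7 = -26*245 = -6370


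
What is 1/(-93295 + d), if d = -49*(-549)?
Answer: -1/66394 ≈ -1.5062e-5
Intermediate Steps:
d = 26901
1/(-93295 + d) = 1/(-93295 + 26901) = 1/(-66394) = -1/66394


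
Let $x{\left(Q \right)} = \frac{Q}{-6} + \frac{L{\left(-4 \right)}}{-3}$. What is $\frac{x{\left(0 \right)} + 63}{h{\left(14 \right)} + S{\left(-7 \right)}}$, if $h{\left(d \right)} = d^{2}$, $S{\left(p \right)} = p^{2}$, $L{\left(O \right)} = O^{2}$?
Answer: $\frac{173}{735} \approx 0.23537$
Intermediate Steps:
$x{\left(Q \right)} = - \frac{16}{3} - \frac{Q}{6}$ ($x{\left(Q \right)} = \frac{Q}{-6} + \frac{\left(-4\right)^{2}}{-3} = Q \left(- \frac{1}{6}\right) + 16 \left(- \frac{1}{3}\right) = - \frac{Q}{6} - \frac{16}{3} = - \frac{16}{3} - \frac{Q}{6}$)
$\frac{x{\left(0 \right)} + 63}{h{\left(14 \right)} + S{\left(-7 \right)}} = \frac{\left(- \frac{16}{3} - 0\right) + 63}{14^{2} + \left(-7\right)^{2}} = \frac{\left(- \frac{16}{3} + 0\right) + 63}{196 + 49} = \frac{- \frac{16}{3} + 63}{245} = \frac{173}{3} \cdot \frac{1}{245} = \frac{173}{735}$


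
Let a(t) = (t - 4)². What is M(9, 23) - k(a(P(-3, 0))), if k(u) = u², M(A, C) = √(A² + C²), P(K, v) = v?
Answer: -256 + √610 ≈ -231.30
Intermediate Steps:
a(t) = (-4 + t)²
M(9, 23) - k(a(P(-3, 0))) = √(9² + 23²) - ((-4 + 0)²)² = √(81 + 529) - ((-4)²)² = √610 - 1*16² = √610 - 1*256 = √610 - 256 = -256 + √610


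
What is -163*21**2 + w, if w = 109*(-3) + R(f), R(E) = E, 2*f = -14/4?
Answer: -288847/4 ≈ -72212.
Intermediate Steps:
f = -7/4 (f = (-14/4)/2 = (-14*1/4)/2 = (1/2)*(-7/2) = -7/4 ≈ -1.7500)
w = -1315/4 (w = 109*(-3) - 7/4 = -327 - 7/4 = -1315/4 ≈ -328.75)
-163*21**2 + w = -163*21**2 - 1315/4 = -163*441 - 1315/4 = -71883 - 1315/4 = -288847/4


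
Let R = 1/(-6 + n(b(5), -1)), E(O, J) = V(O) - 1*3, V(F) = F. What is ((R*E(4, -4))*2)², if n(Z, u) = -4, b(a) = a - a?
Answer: 1/25 ≈ 0.040000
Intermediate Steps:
E(O, J) = -3 + O (E(O, J) = O - 1*3 = O - 3 = -3 + O)
b(a) = 0
R = -⅒ (R = 1/(-6 - 4) = 1/(-10) = -⅒ ≈ -0.10000)
((R*E(4, -4))*2)² = (-(-3 + 4)/10*2)² = (-⅒*1*2)² = (-⅒*2)² = (-⅕)² = 1/25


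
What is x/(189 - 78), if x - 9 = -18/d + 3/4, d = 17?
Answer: 197/2516 ≈ 0.078299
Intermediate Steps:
x = 591/68 (x = 9 + (-18/17 + 3/4) = 9 - 21/68 = 591/68 ≈ 8.6912)
x/(189 - 78) = (591/68)/(189 - 78) = (591/68)/111 = (1/111)*(591/68) = 197/2516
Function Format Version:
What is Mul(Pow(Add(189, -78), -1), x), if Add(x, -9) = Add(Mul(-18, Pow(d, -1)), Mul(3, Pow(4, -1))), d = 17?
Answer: Rational(197, 2516) ≈ 0.078299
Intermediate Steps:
x = Rational(591, 68) (x = Add(9, Add(Mul(-18, Pow(17, -1)), Mul(3, Pow(4, -1)))) = Add(9, Add(Mul(-18, Rational(1, 17)), Mul(3, Rational(1, 4)))) = Add(9, Add(Rational(-18, 17), Rational(3, 4))) = Add(9, Rational(-21, 68)) = Rational(591, 68) ≈ 8.6912)
Mul(Pow(Add(189, -78), -1), x) = Mul(Pow(Add(189, -78), -1), Rational(591, 68)) = Mul(Pow(111, -1), Rational(591, 68)) = Mul(Rational(1, 111), Rational(591, 68)) = Rational(197, 2516)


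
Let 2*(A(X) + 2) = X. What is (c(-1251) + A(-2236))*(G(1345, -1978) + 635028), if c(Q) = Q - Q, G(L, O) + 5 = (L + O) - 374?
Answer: -710097920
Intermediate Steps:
A(X) = -2 + X/2
G(L, O) = -379 + L + O (G(L, O) = -5 + ((L + O) - 374) = -5 + (-374 + L + O) = -379 + L + O)
c(Q) = 0
(c(-1251) + A(-2236))*(G(1345, -1978) + 635028) = (0 + (-2 + (½)*(-2236)))*((-379 + 1345 - 1978) + 635028) = (0 + (-2 - 1118))*(-1012 + 635028) = (0 - 1120)*634016 = -1120*634016 = -710097920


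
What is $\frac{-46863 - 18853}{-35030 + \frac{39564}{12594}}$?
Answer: $\frac{34484471}{18380344} \approx 1.8762$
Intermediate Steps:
$\frac{-46863 - 18853}{-35030 + \frac{39564}{12594}} = - \frac{65716}{-35030 + 39564 \cdot \frac{1}{12594}} = - \frac{65716}{-35030 + \frac{6594}{2099}} = - \frac{65716}{- \frac{73521376}{2099}} = \left(-65716\right) \left(- \frac{2099}{73521376}\right) = \frac{34484471}{18380344}$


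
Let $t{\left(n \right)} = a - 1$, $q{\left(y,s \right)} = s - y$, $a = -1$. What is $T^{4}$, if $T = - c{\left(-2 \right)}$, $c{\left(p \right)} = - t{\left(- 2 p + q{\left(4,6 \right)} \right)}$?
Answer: $16$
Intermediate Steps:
$t{\left(n \right)} = -2$ ($t{\left(n \right)} = -1 - 1 = -2$)
$c{\left(p \right)} = 2$ ($c{\left(p \right)} = \left(-1\right) \left(-2\right) = 2$)
$T = -2$ ($T = \left(-1\right) 2 = -2$)
$T^{4} = \left(-2\right)^{4} = 16$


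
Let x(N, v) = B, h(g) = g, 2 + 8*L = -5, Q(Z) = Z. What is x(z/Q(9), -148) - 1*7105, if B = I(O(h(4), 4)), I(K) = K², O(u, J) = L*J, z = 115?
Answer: -28371/4 ≈ -7092.8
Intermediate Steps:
L = -7/8 (L = -¼ + (⅛)*(-5) = -¼ - 5/8 = -7/8 ≈ -0.87500)
O(u, J) = -7*J/8
B = 49/4 (B = (-7/8*4)² = (-7/2)² = 49/4 ≈ 12.250)
x(N, v) = 49/4
x(z/Q(9), -148) - 1*7105 = 49/4 - 1*7105 = 49/4 - 7105 = -28371/4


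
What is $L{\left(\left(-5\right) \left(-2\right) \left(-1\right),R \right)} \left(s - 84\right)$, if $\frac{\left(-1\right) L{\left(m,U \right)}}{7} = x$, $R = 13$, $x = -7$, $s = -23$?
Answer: $-5243$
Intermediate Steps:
$L{\left(m,U \right)} = 49$ ($L{\left(m,U \right)} = \left(-7\right) \left(-7\right) = 49$)
$L{\left(\left(-5\right) \left(-2\right) \left(-1\right),R \right)} \left(s - 84\right) = 49 \left(-23 - 84\right) = 49 \left(-107\right) = -5243$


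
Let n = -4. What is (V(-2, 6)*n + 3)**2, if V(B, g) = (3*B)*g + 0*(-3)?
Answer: 21609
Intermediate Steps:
V(B, g) = 3*B*g (V(B, g) = 3*B*g + 0 = 3*B*g)
(V(-2, 6)*n + 3)**2 = ((3*(-2)*6)*(-4) + 3)**2 = (-36*(-4) + 3)**2 = (144 + 3)**2 = 147**2 = 21609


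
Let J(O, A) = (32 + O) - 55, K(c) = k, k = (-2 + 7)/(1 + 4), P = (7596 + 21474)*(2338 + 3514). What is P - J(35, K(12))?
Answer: 170117628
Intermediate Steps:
P = 170117640 (P = 29070*5852 = 170117640)
k = 1 (k = 5/5 = 5*(⅕) = 1)
K(c) = 1
J(O, A) = -23 + O
P - J(35, K(12)) = 170117640 - (-23 + 35) = 170117640 - 1*12 = 170117640 - 12 = 170117628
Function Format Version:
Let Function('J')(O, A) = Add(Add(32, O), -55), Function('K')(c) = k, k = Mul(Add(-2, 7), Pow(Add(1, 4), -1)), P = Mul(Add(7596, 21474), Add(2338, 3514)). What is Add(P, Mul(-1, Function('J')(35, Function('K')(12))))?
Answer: 170117628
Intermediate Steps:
P = 170117640 (P = Mul(29070, 5852) = 170117640)
k = 1 (k = Mul(5, Pow(5, -1)) = Mul(5, Rational(1, 5)) = 1)
Function('K')(c) = 1
Function('J')(O, A) = Add(-23, O)
Add(P, Mul(-1, Function('J')(35, Function('K')(12)))) = Add(170117640, Mul(-1, Add(-23, 35))) = Add(170117640, Mul(-1, 12)) = Add(170117640, -12) = 170117628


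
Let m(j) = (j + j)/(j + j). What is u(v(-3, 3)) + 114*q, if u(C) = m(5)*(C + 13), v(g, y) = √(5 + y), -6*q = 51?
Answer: -956 + 2*√2 ≈ -953.17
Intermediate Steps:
q = -17/2 (q = -⅙*51 = -17/2 ≈ -8.5000)
m(j) = 1 (m(j) = (2*j)/((2*j)) = (2*j)*(1/(2*j)) = 1)
u(C) = 13 + C (u(C) = 1*(C + 13) = 1*(13 + C) = 13 + C)
u(v(-3, 3)) + 114*q = (13 + √(5 + 3)) + 114*(-17/2) = (13 + √8) - 969 = (13 + 2*√2) - 969 = -956 + 2*√2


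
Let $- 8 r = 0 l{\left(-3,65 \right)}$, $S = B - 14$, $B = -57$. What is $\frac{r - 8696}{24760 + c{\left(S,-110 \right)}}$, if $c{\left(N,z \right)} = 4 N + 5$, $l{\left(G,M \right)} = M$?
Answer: $- \frac{8696}{24481} \approx -0.35521$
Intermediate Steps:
$S = -71$ ($S = -57 - 14 = -71$)
$c{\left(N,z \right)} = 5 + 4 N$
$r = 0$ ($r = - \frac{0 \cdot 65}{8} = \left(- \frac{1}{8}\right) 0 = 0$)
$\frac{r - 8696}{24760 + c{\left(S,-110 \right)}} = \frac{0 - 8696}{24760 + \left(5 + 4 \left(-71\right)\right)} = - \frac{8696}{24760 + \left(5 - 284\right)} = - \frac{8696}{24760 - 279} = - \frac{8696}{24481}$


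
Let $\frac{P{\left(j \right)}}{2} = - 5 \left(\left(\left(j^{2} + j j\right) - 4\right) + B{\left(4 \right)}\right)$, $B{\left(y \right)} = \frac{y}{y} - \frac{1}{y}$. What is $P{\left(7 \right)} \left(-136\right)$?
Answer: $128860$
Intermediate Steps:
$B{\left(y \right)} = 1 - \frac{1}{y}$
$P{\left(j \right)} = \frac{65}{2} - 20 j^{2}$ ($P{\left(j \right)} = 2 \left(- 5 \left(\left(\left(j^{2} + j j\right) - 4\right) + \frac{-1 + 4}{4}\right)\right) = 2 \left(- 5 \left(\left(\left(j^{2} + j^{2}\right) - 4\right) + \frac{1}{4} \cdot 3\right)\right) = 2 \left(- 5 \left(\left(2 j^{2} - 4\right) + \frac{3}{4}\right)\right) = 2 \left(- 5 \left(\left(-4 + 2 j^{2}\right) + \frac{3}{4}\right)\right) = 2 \left(- 5 \left(- \frac{13}{4} + 2 j^{2}\right)\right) = 2 \left(\frac{65}{4} - 10 j^{2}\right) = \frac{65}{2} - 20 j^{2}$)
$P{\left(7 \right)} \left(-136\right) = \left(\frac{65}{2} - 20 \cdot 7^{2}\right) \left(-136\right) = \left(\frac{65}{2} - 980\right) \left(-136\right) = \left(- \frac{1895}{2}\right) \left(-136\right) = 128860$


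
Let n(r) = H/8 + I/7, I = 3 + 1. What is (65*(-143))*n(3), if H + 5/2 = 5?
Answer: -920205/112 ≈ -8216.1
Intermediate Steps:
H = 5/2 (H = -5/2 + 5 = 5/2 ≈ 2.5000)
I = 4
n(r) = 99/112 (n(r) = (5/2)/8 + 4/7 = (5/2)*(⅛) + 4*(⅐) = 5/16 + 4/7 = 99/112)
(65*(-143))*n(3) = (65*(-143))*(99/112) = -9295*99/112 = -920205/112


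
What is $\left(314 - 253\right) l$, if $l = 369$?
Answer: $22509$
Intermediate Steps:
$\left(314 - 253\right) l = \left(314 - 253\right) 369 = 61 \cdot 369 = 22509$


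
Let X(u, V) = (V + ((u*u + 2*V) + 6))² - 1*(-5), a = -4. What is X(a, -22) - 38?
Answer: 1903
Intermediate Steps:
X(u, V) = 5 + (6 + u² + 3*V)² (X(u, V) = (V + ((u² + 2*V) + 6))² + 5 = (V + (6 + u² + 2*V))² + 5 = (6 + u² + 3*V)² + 5 = 5 + (6 + u² + 3*V)²)
X(a, -22) - 38 = (5 + (6 + (-4)² + 3*(-22))²) - 38 = (5 + (6 + 16 - 66)²) - 38 = (5 + (-44)²) - 38 = (5 + 1936) - 38 = 1941 - 38 = 1903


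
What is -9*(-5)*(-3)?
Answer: -135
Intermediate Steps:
-9*(-5)*(-3) = 45*(-3) = -135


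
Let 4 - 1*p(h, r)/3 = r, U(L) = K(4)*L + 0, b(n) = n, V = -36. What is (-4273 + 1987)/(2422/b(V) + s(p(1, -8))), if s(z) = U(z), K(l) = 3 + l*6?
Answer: -41148/16285 ≈ -2.5267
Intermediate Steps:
K(l) = 3 + 6*l
U(L) = 27*L (U(L) = (3 + 6*4)*L + 0 = (3 + 24)*L + 0 = 27*L + 0 = 27*L)
p(h, r) = 12 - 3*r
s(z) = 27*z
(-4273 + 1987)/(2422/b(V) + s(p(1, -8))) = (-4273 + 1987)/(2422/(-36) + 27*(12 - 3*(-8))) = -2286/(2422*(-1/36) + 27*(12 + 24)) = -2286/(-1211/18 + 27*36) = -2286/(-1211/18 + 972) = -2286/16285/18 = -2286*18/16285 = -41148/16285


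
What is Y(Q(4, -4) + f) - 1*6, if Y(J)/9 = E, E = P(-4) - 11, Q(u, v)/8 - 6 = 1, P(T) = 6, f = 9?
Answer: -51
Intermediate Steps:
Q(u, v) = 56 (Q(u, v) = 48 + 8*1 = 48 + 8 = 56)
E = -5 (E = 6 - 11 = -5)
Y(J) = -45 (Y(J) = 9*(-5) = -45)
Y(Q(4, -4) + f) - 1*6 = -45 - 1*6 = -45 - 6 = -51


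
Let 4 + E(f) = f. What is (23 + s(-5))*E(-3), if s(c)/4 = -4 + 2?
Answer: -105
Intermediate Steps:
E(f) = -4 + f
s(c) = -8 (s(c) = 4*(-4 + 2) = 4*(-2) = -8)
(23 + s(-5))*E(-3) = (23 - 8)*(-4 - 3) = 15*(-7) = -105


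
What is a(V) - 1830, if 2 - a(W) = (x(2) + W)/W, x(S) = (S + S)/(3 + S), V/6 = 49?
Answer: -1344317/735 ≈ -1829.0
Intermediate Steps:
V = 294 (V = 6*49 = 294)
x(S) = 2*S/(3 + S) (x(S) = (2*S)/(3 + S) = 2*S/(3 + S))
a(W) = 2 - (4/5 + W)/W (a(W) = 2 - (2*2/(3 + 2) + W)/W = 2 - (2*2/5 + W)/W = 2 - (2*2*(1/5) + W)/W = 2 - (4/5 + W)/W)
a(V) - 1830 = (-4/5 + 294)/294 - 1830 = (1/294)*(1466/5) - 1830 = 733/735 - 1830 = -1344317/735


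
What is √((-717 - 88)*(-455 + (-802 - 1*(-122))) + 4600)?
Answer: 5*√36731 ≈ 958.27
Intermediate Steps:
√((-717 - 88)*(-455 + (-802 - 1*(-122))) + 4600) = √(-805*(-455 + (-802 + 122)) + 4600) = √(-805*(-455 - 680) + 4600) = √(-805*(-1135) + 4600) = √(913675 + 4600) = √918275 = 5*√36731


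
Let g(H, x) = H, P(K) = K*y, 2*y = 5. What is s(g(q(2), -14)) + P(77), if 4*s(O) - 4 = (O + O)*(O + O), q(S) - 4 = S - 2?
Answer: 419/2 ≈ 209.50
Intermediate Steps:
y = 5/2 (y = (½)*5 = 5/2 ≈ 2.5000)
P(K) = 5*K/2 (P(K) = K*(5/2) = 5*K/2)
q(S) = 2 + S (q(S) = 4 + (S - 2) = 4 + (-2 + S) = 2 + S)
s(O) = 1 + O² (s(O) = 1 + ((O + O)*(O + O))/4 = 1 + ((2*O)*(2*O))/4 = 1 + (4*O²)/4 = 1 + O²)
s(g(q(2), -14)) + P(77) = (1 + (2 + 2)²) + (5/2)*77 = (1 + 4²) + 385/2 = (1 + 16) + 385/2 = 17 + 385/2 = 419/2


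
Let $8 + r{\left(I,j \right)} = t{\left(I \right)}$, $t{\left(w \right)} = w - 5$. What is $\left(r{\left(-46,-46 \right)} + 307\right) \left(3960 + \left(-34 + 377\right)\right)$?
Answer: $1067144$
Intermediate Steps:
$t{\left(w \right)} = -5 + w$ ($t{\left(w \right)} = w - 5 = -5 + w$)
$r{\left(I,j \right)} = -13 + I$ ($r{\left(I,j \right)} = -8 + \left(-5 + I\right) = -13 + I$)
$\left(r{\left(-46,-46 \right)} + 307\right) \left(3960 + \left(-34 + 377\right)\right) = \left(\left(-13 - 46\right) + 307\right) \left(3960 + \left(-34 + 377\right)\right) = \left(-59 + 307\right) \left(3960 + 343\right) = 248 \cdot 4303 = 1067144$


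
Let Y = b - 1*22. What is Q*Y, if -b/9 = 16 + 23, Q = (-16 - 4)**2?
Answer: -149200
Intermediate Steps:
Q = 400 (Q = (-20)**2 = 400)
b = -351 (b = -9*(16 + 23) = -9*39 = -351)
Y = -373 (Y = -351 - 1*22 = -351 - 22 = -373)
Q*Y = 400*(-373) = -149200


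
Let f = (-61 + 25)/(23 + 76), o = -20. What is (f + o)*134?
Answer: -30016/11 ≈ -2728.7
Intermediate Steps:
f = -4/11 (f = -36/99 = -36*1/99 = -4/11 ≈ -0.36364)
(f + o)*134 = (-4/11 - 20)*134 = -224/11*134 = -30016/11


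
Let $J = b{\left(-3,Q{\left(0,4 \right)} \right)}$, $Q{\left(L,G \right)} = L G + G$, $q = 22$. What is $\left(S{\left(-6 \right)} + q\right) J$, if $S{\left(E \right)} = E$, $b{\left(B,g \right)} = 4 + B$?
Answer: $16$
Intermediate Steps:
$Q{\left(L,G \right)} = G + G L$ ($Q{\left(L,G \right)} = G L + G = G + G L$)
$J = 1$ ($J = 4 - 3 = 1$)
$\left(S{\left(-6 \right)} + q\right) J = \left(-6 + 22\right) 1 = 16 \cdot 1 = 16$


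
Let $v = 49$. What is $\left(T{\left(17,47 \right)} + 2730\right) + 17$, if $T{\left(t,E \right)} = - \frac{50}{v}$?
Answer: $\frac{134553}{49} \approx 2746.0$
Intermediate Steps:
$T{\left(t,E \right)} = - \frac{50}{49}$
$\left(T{\left(17,47 \right)} + 2730\right) + 17 = \left(- \frac{50}{49} + 2730\right) + 17 = \frac{133720}{49} + 17 = \frac{134553}{49}$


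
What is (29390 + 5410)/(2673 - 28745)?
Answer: -4350/3259 ≈ -1.3348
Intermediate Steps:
(29390 + 5410)/(2673 - 28745) = 34800/(-26072) = 34800*(-1/26072) = -4350/3259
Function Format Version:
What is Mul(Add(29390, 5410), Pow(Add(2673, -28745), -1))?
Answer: Rational(-4350, 3259) ≈ -1.3348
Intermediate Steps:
Mul(Add(29390, 5410), Pow(Add(2673, -28745), -1)) = Mul(34800, Pow(-26072, -1)) = Mul(34800, Rational(-1, 26072)) = Rational(-4350, 3259)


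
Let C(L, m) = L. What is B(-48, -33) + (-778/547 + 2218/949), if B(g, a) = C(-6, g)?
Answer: -2639694/519103 ≈ -5.0851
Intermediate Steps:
B(g, a) = -6
B(-48, -33) + (-778/547 + 2218/949) = -6 + (-778/547 + 2218/949) = -6 + 474924/519103 = -2639694/519103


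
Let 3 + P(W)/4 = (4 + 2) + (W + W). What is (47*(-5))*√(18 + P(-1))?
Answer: -235*√22 ≈ -1102.2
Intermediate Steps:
P(W) = 12 + 8*W (P(W) = -12 + 4*((4 + 2) + (W + W)) = -12 + 4*(6 + 2*W) = -12 + (24 + 8*W) = 12 + 8*W)
(47*(-5))*√(18 + P(-1)) = (47*(-5))*√(18 + (12 + 8*(-1))) = -235*√(18 + (12 - 8)) = -235*√(18 + 4) = -235*√22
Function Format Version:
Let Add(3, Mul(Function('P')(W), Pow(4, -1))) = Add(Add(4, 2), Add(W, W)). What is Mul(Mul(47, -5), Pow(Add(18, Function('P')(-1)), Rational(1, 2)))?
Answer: Mul(-235, Pow(22, Rational(1, 2))) ≈ -1102.2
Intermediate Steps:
Function('P')(W) = Add(12, Mul(8, W)) (Function('P')(W) = Add(-12, Mul(4, Add(Add(4, 2), Add(W, W)))) = Add(-12, Mul(4, Add(6, Mul(2, W)))) = Add(-12, Add(24, Mul(8, W))) = Add(12, Mul(8, W)))
Mul(Mul(47, -5), Pow(Add(18, Function('P')(-1)), Rational(1, 2))) = Mul(Mul(47, -5), Pow(Add(18, Add(12, Mul(8, -1))), Rational(1, 2))) = Mul(-235, Pow(Add(18, Add(12, -8)), Rational(1, 2))) = Mul(-235, Pow(Add(18, 4), Rational(1, 2))) = Mul(-235, Pow(22, Rational(1, 2)))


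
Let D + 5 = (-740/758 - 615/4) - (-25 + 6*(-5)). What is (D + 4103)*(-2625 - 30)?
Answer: -16092971865/1516 ≈ -1.0615e+7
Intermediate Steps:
D = -158765/1516 (D = -5 + ((-740/758 - 615/4) - (-25 + 6*(-5))) = -5 + ((-740*1/758 - 615*1/4) - (-25 - 30)) = -5 + ((-370/379 - 615/4) - 1*(-55)) = -5 + (-234565/1516 + 55) = -5 - 151185/1516 = -158765/1516 ≈ -104.73)
(D + 4103)*(-2625 - 30) = (-158765/1516 + 4103)*(-2625 - 30) = (6061383/1516)*(-2655) = -16092971865/1516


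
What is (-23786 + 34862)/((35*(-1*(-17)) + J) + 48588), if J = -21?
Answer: 5538/24581 ≈ 0.22530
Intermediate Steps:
(-23786 + 34862)/((35*(-1*(-17)) + J) + 48588) = (-23786 + 34862)/((35*(-1*(-17)) - 21) + 48588) = 11076/((35*17 - 21) + 48588) = 11076/((595 - 21) + 48588) = 11076/(574 + 48588) = 11076/49162 = 11076*(1/49162) = 5538/24581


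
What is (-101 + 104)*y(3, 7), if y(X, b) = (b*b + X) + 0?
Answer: 156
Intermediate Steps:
y(X, b) = X + b² (y(X, b) = (b² + X) + 0 = (X + b²) + 0 = X + b²)
(-101 + 104)*y(3, 7) = (-101 + 104)*(3 + 7²) = 3*(3 + 49) = 3*52 = 156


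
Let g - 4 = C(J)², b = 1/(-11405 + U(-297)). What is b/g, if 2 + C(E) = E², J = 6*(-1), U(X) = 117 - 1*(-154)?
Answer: -1/12915440 ≈ -7.7427e-8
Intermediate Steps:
U(X) = 271 (U(X) = 117 + 154 = 271)
J = -6
C(E) = -2 + E²
b = -1/11134 (b = 1/(-11405 + 271) = 1/(-11134) = -1/11134 ≈ -8.9815e-5)
g = 1160 (g = 4 + (-2 + (-6)²)² = 4 + (-2 + 36)² = 4 + 34² = 4 + 1156 = 1160)
b/g = -1/11134/1160 = -1/11134*1/1160 = -1/12915440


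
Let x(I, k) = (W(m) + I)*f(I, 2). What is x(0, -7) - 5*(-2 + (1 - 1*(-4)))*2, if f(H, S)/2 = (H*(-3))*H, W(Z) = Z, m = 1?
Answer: -30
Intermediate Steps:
f(H, S) = -6*H² (f(H, S) = 2*((H*(-3))*H) = 2*((-3*H)*H) = 2*(-3*H²) = -6*H²)
x(I, k) = -6*I²*(1 + I) (x(I, k) = (1 + I)*(-6*I²) = -6*I²*(1 + I))
x(0, -7) - 5*(-2 + (1 - 1*(-4)))*2 = 6*0²*(-1 - 1*0) - 5*(-2 + (1 - 1*(-4)))*2 = 6*0*(-1 + 0) - 5*(-2 + (1 + 4))*2 = 6*0*(-1) - 5*(-2 + 5)*2 = 0 - 5*3*2 = 0 - 15*2 = 0 - 30 = -30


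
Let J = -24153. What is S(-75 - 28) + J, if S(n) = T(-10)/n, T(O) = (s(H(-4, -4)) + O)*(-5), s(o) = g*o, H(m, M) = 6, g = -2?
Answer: -2487869/103 ≈ -24154.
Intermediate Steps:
s(o) = -2*o
T(O) = 60 - 5*O (T(O) = (-2*6 + O)*(-5) = (-12 + O)*(-5) = 60 - 5*O)
S(n) = 110/n (S(n) = (60 - 5*(-10))/n = (60 + 50)/n = 110/n)
S(-75 - 28) + J = 110/(-75 - 28) - 24153 = 110/(-103) - 24153 = 110*(-1/103) - 24153 = -110/103 - 24153 = -2487869/103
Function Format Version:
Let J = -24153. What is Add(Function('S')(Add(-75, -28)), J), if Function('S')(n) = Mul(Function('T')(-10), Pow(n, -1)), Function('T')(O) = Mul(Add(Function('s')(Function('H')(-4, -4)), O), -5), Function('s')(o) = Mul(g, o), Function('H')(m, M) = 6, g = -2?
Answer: Rational(-2487869, 103) ≈ -24154.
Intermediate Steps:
Function('s')(o) = Mul(-2, o)
Function('T')(O) = Add(60, Mul(-5, O)) (Function('T')(O) = Mul(Add(Mul(-2, 6), O), -5) = Mul(Add(-12, O), -5) = Add(60, Mul(-5, O)))
Function('S')(n) = Mul(110, Pow(n, -1)) (Function('S')(n) = Mul(Add(60, Mul(-5, -10)), Pow(n, -1)) = Mul(Add(60, 50), Pow(n, -1)) = Mul(110, Pow(n, -1)))
Add(Function('S')(Add(-75, -28)), J) = Add(Mul(110, Pow(Add(-75, -28), -1)), -24153) = Add(Mul(110, Pow(-103, -1)), -24153) = Add(Mul(110, Rational(-1, 103)), -24153) = Add(Rational(-110, 103), -24153) = Rational(-2487869, 103)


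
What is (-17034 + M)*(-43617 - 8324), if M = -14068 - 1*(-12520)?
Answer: 965167662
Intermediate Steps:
M = -1548 (M = -14068 + 12520 = -1548)
(-17034 + M)*(-43617 - 8324) = (-17034 - 1548)*(-43617 - 8324) = -18582*(-51941) = 965167662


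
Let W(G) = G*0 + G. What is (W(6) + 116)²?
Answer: 14884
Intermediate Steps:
W(G) = G (W(G) = 0 + G = G)
(W(6) + 116)² = (6 + 116)² = 122² = 14884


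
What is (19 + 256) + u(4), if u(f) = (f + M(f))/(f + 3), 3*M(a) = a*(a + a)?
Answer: 5819/21 ≈ 277.10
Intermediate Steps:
M(a) = 2*a**2/3 (M(a) = (a*(a + a))/3 = (a*(2*a))/3 = (2*a**2)/3 = 2*a**2/3)
u(f) = (f + 2*f**2/3)/(3 + f) (u(f) = (f + 2*f**2/3)/(f + 3) = (f + 2*f**2/3)/(3 + f))
(19 + 256) + u(4) = (19 + 256) + (1/3)*4*(3 + 2*4)/(3 + 4) = 275 + (1/3)*4*(3 + 8)/7 = 275 + (1/3)*4*(1/7)*11 = 275 + 44/21 = 5819/21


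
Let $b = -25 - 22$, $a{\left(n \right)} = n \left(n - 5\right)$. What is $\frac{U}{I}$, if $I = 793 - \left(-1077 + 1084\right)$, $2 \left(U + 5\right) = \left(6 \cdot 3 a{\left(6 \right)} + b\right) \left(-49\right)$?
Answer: $- \frac{2999}{1572} \approx -1.9078$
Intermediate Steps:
$a{\left(n \right)} = n \left(-5 + n\right)$
$b = -47$
$U = - \frac{2999}{2}$ ($U = -5 + \frac{\left(6 \cdot 3 \cdot 6 \left(-5 + 6\right) - 47\right) \left(-49\right)}{2} = -5 + \frac{\left(18 \cdot 6 \cdot 1 - 47\right) \left(-49\right)}{2} = -5 + \frac{\left(18 \cdot 6 - 47\right) \left(-49\right)}{2} = -5 + \frac{\left(108 - 47\right) \left(-49\right)}{2} = -5 + \frac{61 \left(-49\right)}{2} = -5 + \frac{1}{2} \left(-2989\right) = -5 - \frac{2989}{2} = - \frac{2999}{2} \approx -1499.5$)
$I = 786$ ($I = 793 - 7 = 786$)
$\frac{U}{I} = - \frac{2999}{2 \cdot 786} = \left(- \frac{2999}{2}\right) \frac{1}{786} = - \frac{2999}{1572}$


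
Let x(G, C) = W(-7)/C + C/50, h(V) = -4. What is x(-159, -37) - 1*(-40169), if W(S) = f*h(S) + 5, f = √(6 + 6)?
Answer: 74311031/1850 + 8*√3/37 ≈ 40169.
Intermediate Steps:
f = 2*√3 (f = √12 = 2*√3 ≈ 3.4641)
W(S) = 5 - 8*√3 (W(S) = (2*√3)*(-4) + 5 = -8*√3 + 5 = 5 - 8*√3)
x(G, C) = C/50 + (5 - 8*√3)/C (x(G, C) = (5 - 8*√3)/C + C/50 = C/50 + (5 - 8*√3)/C)
x(-159, -37) - 1*(-40169) = (1/50)*(250 + (-37)² - 400*√3)/(-37) - 1*(-40169) = (1/50)*(-1/37)*(250 + 1369 - 400*√3) + 40169 = (1/50)*(-1/37)*(1619 - 400*√3) + 40169 = (-1619/1850 + 8*√3/37) + 40169 = 74311031/1850 + 8*√3/37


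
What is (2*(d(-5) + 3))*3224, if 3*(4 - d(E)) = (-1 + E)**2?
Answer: -32240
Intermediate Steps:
d(E) = 4 - (-1 + E)**2/3
(2*(d(-5) + 3))*3224 = (2*((4 - (-1 - 5)**2/3) + 3))*3224 = (2*((4 - 1/3*(-6)**2) + 3))*3224 = (2*((4 - 1/3*36) + 3))*3224 = (2*((4 - 12) + 3))*3224 = (2*(-8 + 3))*3224 = (2*(-5))*3224 = -10*3224 = -32240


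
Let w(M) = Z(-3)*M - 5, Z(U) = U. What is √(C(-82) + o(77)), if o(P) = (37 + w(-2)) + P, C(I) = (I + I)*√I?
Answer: √(115 - 164*I*√82) ≈ 28.324 - 26.216*I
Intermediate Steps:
C(I) = 2*I^(3/2) (C(I) = (2*I)*√I = 2*I^(3/2))
w(M) = -5 - 3*M (w(M) = -3*M - 5 = -5 - 3*M)
o(P) = 38 + P (o(P) = (37 + (-5 - 3*(-2))) + P = (37 + (-5 + 6)) + P = (37 + 1) + P = 38 + P)
√(C(-82) + o(77)) = √(2*(-82)^(3/2) + (38 + 77)) = √(2*(-82*I*√82) + 115) = √(-164*I*√82 + 115) = √(115 - 164*I*√82)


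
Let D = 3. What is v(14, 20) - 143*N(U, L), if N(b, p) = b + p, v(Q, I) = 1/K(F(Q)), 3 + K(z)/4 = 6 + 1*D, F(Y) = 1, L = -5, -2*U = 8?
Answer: 30889/24 ≈ 1287.0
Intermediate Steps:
U = -4 (U = -1/2*8 = -4)
K(z) = 24 (K(z) = -12 + 4*(6 + 1*3) = -12 + 4*(6 + 3) = -12 + 4*9 = -12 + 36 = 24)
v(Q, I) = 1/24
v(14, 20) - 143*N(U, L) = 1/24 - 143*(-4 - 5) = 1/24 - 143*(-9) = 1/24 + 1287 = 30889/24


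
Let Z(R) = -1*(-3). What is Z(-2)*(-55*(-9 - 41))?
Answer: 8250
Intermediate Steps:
Z(R) = 3
Z(-2)*(-55*(-9 - 41)) = 3*(-55*(-9 - 41)) = 3*(-55*(-50)) = 3*2750 = 8250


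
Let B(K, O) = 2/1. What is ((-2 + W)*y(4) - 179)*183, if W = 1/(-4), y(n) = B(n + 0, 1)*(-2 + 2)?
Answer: -32757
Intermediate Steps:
B(K, O) = 2 (B(K, O) = 2*1 = 2)
y(n) = 0 (y(n) = 2*(-2 + 2) = 2*0 = 0)
W = -¼ ≈ -0.25000
((-2 + W)*y(4) - 179)*183 = ((-2 - ¼)*0 - 179)*183 = (-9/4*0 - 179)*183 = (0 - 179)*183 = -179*183 = -32757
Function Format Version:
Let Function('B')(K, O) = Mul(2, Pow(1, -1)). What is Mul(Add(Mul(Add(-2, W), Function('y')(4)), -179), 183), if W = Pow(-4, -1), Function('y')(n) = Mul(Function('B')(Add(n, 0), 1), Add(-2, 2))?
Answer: -32757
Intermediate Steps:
Function('B')(K, O) = 2 (Function('B')(K, O) = Mul(2, 1) = 2)
Function('y')(n) = 0 (Function('y')(n) = Mul(2, Add(-2, 2)) = Mul(2, 0) = 0)
W = Rational(-1, 4) ≈ -0.25000
Mul(Add(Mul(Add(-2, W), Function('y')(4)), -179), 183) = Mul(Add(Mul(Add(-2, Rational(-1, 4)), 0), -179), 183) = Mul(Add(Mul(Rational(-9, 4), 0), -179), 183) = Mul(Add(0, -179), 183) = Mul(-179, 183) = -32757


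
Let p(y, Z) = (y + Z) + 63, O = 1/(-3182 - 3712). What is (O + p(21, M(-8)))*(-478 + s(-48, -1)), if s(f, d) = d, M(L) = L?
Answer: -250968697/6894 ≈ -36404.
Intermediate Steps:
O = -1/6894 (O = 1/(-6894) = -1/6894 ≈ -0.00014505)
p(y, Z) = 63 + Z + y (p(y, Z) = (Z + y) + 63 = 63 + Z + y)
(O + p(21, M(-8)))*(-478 + s(-48, -1)) = (-1/6894 + (63 - 8 + 21))*(-478 - 1) = (-1/6894 + 76)*(-479) = (523943/6894)*(-479) = -250968697/6894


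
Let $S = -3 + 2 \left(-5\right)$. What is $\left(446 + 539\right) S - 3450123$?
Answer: $-3462928$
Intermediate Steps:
$S = -13$ ($S = -3 - 10 = -13$)
$\left(446 + 539\right) S - 3450123 = \left(446 + 539\right) \left(-13\right) - 3450123 = 985 \left(-13\right) - 3450123 = -12805 - 3450123 = -3462928$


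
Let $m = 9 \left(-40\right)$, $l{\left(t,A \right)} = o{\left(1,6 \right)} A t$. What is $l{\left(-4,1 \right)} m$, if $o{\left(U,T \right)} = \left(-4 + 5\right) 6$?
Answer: $8640$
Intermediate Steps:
$o{\left(U,T \right)} = 6$ ($o{\left(U,T \right)} = 1 \cdot 6 = 6$)
$l{\left(t,A \right)} = 6 A t$
$m = -360$
$l{\left(-4,1 \right)} m = 6 \cdot 1 \left(-4\right) \left(-360\right) = \left(-24\right) \left(-360\right) = 8640$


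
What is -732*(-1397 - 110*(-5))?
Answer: 620004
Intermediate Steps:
-732*(-1397 - 110*(-5)) = -732*(-1397 - 22*(-25)) = -732*(-1397 + 550) = -732*(-847) = 620004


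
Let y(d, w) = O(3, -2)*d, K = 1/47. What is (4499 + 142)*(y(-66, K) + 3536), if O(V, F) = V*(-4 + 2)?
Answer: 18248412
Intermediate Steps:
K = 1/47 ≈ 0.021277
O(V, F) = -2*V (O(V, F) = V*(-2) = -2*V)
y(d, w) = -6*d (y(d, w) = (-2*3)*d = -6*d)
(4499 + 142)*(y(-66, K) + 3536) = (4499 + 142)*(-6*(-66) + 3536) = 4641*(396 + 3536) = 4641*3932 = 18248412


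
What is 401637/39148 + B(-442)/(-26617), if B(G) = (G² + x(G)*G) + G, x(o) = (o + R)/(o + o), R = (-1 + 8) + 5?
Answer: 3067982393/1042002316 ≈ 2.9443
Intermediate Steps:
R = 12 (R = 7 + 5 = 12)
x(o) = (12 + o)/(2*o) (x(o) = (o + 12)/(o + o) = (12 + o)/((2*o)) = (12 + o)*(1/(2*o)) = (12 + o)/(2*o))
B(G) = 6 + G² + 3*G/2 (B(G) = (G² + ((12 + G)/(2*G))*G) + G = (G² + (6 + G/2)) + G = (6 + G² + G/2) + G = 6 + G² + 3*G/2)
401637/39148 + B(-442)/(-26617) = 401637/39148 + (6 + (-442)² + (3/2)*(-442))/(-26617) = 401637*(1/39148) + (6 + 195364 - 663)*(-1/26617) = 401637/39148 + 194707*(-1/26617) = 401637/39148 - 194707/26617 = 3067982393/1042002316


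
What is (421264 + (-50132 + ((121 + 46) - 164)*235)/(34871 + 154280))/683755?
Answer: 79682457437/129332942005 ≈ 0.61610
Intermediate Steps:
(421264 + (-50132 + ((121 + 46) - 164)*235)/(34871 + 154280))/683755 = (421264 + (-50132 + (167 - 164)*235)/189151)*(1/683755) = (421264 + (-50132 + 3*235)*(1/189151))*(1/683755) = (421264 + (-50132 + 705)*(1/189151))*(1/683755) = (421264 - 49427*1/189151)*(1/683755) = (421264 - 49427/189151)*(1/683755) = (79682457437/189151)*(1/683755) = 79682457437/129332942005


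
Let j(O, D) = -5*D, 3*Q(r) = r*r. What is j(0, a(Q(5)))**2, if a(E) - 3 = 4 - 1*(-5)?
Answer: 3600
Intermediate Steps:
Q(r) = r**2/3 (Q(r) = (r*r)/3 = r**2/3)
a(E) = 12 (a(E) = 3 + (4 - 1*(-5)) = 3 + (4 + 5) = 3 + 9 = 12)
j(0, a(Q(5)))**2 = (-5*12)**2 = (-60)**2 = 3600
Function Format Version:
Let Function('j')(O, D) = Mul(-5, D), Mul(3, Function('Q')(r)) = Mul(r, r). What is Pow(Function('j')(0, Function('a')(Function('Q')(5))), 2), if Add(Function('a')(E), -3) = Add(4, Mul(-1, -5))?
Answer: 3600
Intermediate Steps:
Function('Q')(r) = Mul(Rational(1, 3), Pow(r, 2)) (Function('Q')(r) = Mul(Rational(1, 3), Mul(r, r)) = Mul(Rational(1, 3), Pow(r, 2)))
Function('a')(E) = 12 (Function('a')(E) = Add(3, Add(4, Mul(-1, -5))) = Add(3, Add(4, 5)) = Add(3, 9) = 12)
Pow(Function('j')(0, Function('a')(Function('Q')(5))), 2) = Pow(Mul(-5, 12), 2) = Pow(-60, 2) = 3600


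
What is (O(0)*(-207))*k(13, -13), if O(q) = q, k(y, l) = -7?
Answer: 0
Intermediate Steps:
(O(0)*(-207))*k(13, -13) = (0*(-207))*(-7) = 0*(-7) = 0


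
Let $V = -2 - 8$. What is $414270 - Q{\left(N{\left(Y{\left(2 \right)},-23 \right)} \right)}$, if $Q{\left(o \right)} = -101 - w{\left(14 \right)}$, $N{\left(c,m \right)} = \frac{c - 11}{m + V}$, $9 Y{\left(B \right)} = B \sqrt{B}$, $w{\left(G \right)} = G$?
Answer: $414385$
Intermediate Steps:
$Y{\left(B \right)} = \frac{B^{\frac{3}{2}}}{9}$ ($Y{\left(B \right)} = \frac{B \sqrt{B}}{9} = \frac{B^{\frac{3}{2}}}{9}$)
$V = -10$ ($V = -2 - 8 = -10$)
$N{\left(c,m \right)} = \frac{-11 + c}{-10 + m}$ ($N{\left(c,m \right)} = \frac{c - 11}{m - 10} = \frac{-11 + c}{-10 + m}$)
$Q{\left(o \right)} = -115$ ($Q{\left(o \right)} = -101 - 14 = -115$)
$414270 - Q{\left(N{\left(Y{\left(2 \right)},-23 \right)} \right)} = 414270 - -115 = 414270 + 115 = 414385$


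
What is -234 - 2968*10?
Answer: -29914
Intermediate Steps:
-234 - 2968*10 = -234 - 424*70 = -234 - 29680 = -29914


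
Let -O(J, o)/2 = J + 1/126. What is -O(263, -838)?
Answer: 33139/63 ≈ 526.02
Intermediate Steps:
O(J, o) = -1/63 - 2*J (O(J, o) = -2*(J + 1/126) = -2*(1/126 + J) = -1/63 - 2*J)
-O(263, -838) = -(-1/63 - 2*263) = -(-1/63 - 526) = -1*(-33139/63) = 33139/63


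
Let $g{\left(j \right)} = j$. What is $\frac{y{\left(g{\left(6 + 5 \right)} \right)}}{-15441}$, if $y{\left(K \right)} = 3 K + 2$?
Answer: $- \frac{35}{15441} \approx -0.0022667$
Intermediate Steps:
$y{\left(K \right)} = 2 + 3 K$
$\frac{y{\left(g{\left(6 + 5 \right)} \right)}}{-15441} = \frac{2 + 3 \left(6 + 5\right)}{-15441} = \left(2 + 3 \cdot 11\right) \left(- \frac{1}{15441}\right) = \left(2 + 33\right) \left(- \frac{1}{15441}\right) = 35 \left(- \frac{1}{15441}\right) = - \frac{35}{15441}$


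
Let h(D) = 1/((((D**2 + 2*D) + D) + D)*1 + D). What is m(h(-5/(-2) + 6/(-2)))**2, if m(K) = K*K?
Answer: 256/6561 ≈ 0.039018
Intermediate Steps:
h(D) = 1/(D**2 + 5*D) (h(D) = 1/(((D**2 + 3*D) + D)*1 + D) = 1/((D**2 + 4*D)*1 + D) = 1/((D**2 + 4*D) + D) = 1/(D**2 + 5*D))
m(K) = K**2
m(h(-5/(-2) + 6/(-2)))**2 = ((1/((-5/(-2) + 6/(-2))*(5 + (-5/(-2) + 6/(-2)))))**2)**2 = ((1/((-5*(-1/2) + 6*(-1/2))*(5 + (-5*(-1/2) + 6*(-1/2)))))**2)**2 = ((1/((5/2 - 3)*(5 + (5/2 - 3))))**2)**2 = ((1/((-1/2)*(5 - 1/2)))**2)**2 = ((-2/9/2)**2)**2 = ((-2*2/9)**2)**2 = ((-4/9)**2)**2 = (16/81)**2 = 256/6561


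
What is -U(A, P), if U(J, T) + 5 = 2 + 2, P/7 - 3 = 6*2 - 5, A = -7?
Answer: 1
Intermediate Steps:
P = 70 (P = 21 + 7*(6*2 - 5) = 21 + 7*(12 - 5) = 21 + 7*7 = 21 + 49 = 70)
U(J, T) = -1 (U(J, T) = -5 + (2 + 2) = -5 + 4 = -1)
-U(A, P) = -1*(-1) = 1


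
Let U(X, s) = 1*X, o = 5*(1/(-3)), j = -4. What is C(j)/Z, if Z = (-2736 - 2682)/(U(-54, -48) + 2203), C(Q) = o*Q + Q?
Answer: -1228/1161 ≈ -1.0577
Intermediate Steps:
o = -5/3 (o = 5*(1*(-⅓)) = 5*(-⅓) = -5/3 ≈ -1.6667)
U(X, s) = X
C(Q) = -2*Q/3 (C(Q) = -5*Q/3 + Q = -2*Q/3)
Z = -774/307 (Z = (-2736 - 2682)/(-54 + 2203) = -5418/2149 = -5418*1/2149 = -774/307 ≈ -2.5212)
C(j)/Z = (-⅔*(-4))/(-774/307) = (8/3)*(-307/774) = -1228/1161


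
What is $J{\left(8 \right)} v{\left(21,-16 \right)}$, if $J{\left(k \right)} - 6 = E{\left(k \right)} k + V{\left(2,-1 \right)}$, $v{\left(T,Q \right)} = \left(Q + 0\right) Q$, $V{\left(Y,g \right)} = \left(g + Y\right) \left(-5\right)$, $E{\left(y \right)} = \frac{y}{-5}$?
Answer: $- \frac{15104}{5} \approx -3020.8$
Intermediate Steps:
$E{\left(y \right)} = - \frac{y}{5}$ ($E{\left(y \right)} = y \left(- \frac{1}{5}\right) = - \frac{y}{5}$)
$V{\left(Y,g \right)} = - 5 Y - 5 g$ ($V{\left(Y,g \right)} = \left(Y + g\right) \left(-5\right) = - 5 Y - 5 g$)
$v{\left(T,Q \right)} = Q^{2}$ ($v{\left(T,Q \right)} = Q Q = Q^{2}$)
$J{\left(k \right)} = 1 - \frac{k^{2}}{5}$ ($J{\left(k \right)} = 6 + \left(- \frac{k}{5} k - 5\right) = 6 - \left(5 + \frac{k^{2}}{5}\right) = 1 - \frac{k^{2}}{5}$)
$J{\left(8 \right)} v{\left(21,-16 \right)} = \left(1 - \frac{8^{2}}{5}\right) \left(-16\right)^{2} = \left(1 - \frac{64}{5}\right) 256 = \left(- \frac{59}{5}\right) 256 = - \frac{15104}{5}$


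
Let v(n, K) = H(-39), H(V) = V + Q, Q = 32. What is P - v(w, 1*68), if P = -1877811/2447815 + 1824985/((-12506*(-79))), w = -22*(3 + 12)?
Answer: 247349876589/30612374390 ≈ 8.0801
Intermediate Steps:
w = -330 (w = -22*15 = -330)
H(V) = 32 + V (H(V) = V + 32 = 32 + V)
v(n, K) = -7 (v(n, K) = 32 - 39 = -7)
P = 33063255859/30612374390 (P = -1877811*1/2447815 + 1824985/987974 = -1877811/2447815 + 1824985*(1/987974) = -1877811/2447815 + 1824985/987974 = 33063255859/30612374390 ≈ 1.0801)
P - v(w, 1*68) = 33063255859/30612374390 - 1*(-7) = 33063255859/30612374390 + 7 = 247349876589/30612374390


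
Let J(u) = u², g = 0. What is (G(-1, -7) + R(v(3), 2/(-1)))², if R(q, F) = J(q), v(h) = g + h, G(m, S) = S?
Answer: 4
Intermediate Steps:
v(h) = h (v(h) = 0 + h = h)
R(q, F) = q²
(G(-1, -7) + R(v(3), 2/(-1)))² = (-7 + 3²)² = (-7 + 9)² = 2² = 4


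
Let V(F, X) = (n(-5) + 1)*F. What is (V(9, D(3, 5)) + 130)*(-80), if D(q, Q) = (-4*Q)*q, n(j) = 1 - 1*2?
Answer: -10400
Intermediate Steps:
n(j) = -1 (n(j) = 1 - 2 = -1)
D(q, Q) = -4*Q*q
V(F, X) = 0 (V(F, X) = (-1 + 1)*F = 0*F = 0)
(V(9, D(3, 5)) + 130)*(-80) = (0 + 130)*(-80) = 130*(-80) = -10400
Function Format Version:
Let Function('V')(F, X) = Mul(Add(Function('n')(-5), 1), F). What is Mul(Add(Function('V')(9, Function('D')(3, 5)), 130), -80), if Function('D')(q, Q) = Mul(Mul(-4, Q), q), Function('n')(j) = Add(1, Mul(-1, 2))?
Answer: -10400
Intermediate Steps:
Function('n')(j) = -1 (Function('n')(j) = Add(1, -2) = -1)
Function('D')(q, Q) = Mul(-4, Q, q)
Function('V')(F, X) = 0 (Function('V')(F, X) = Mul(Add(-1, 1), F) = Mul(0, F) = 0)
Mul(Add(Function('V')(9, Function('D')(3, 5)), 130), -80) = Mul(Add(0, 130), -80) = Mul(130, -80) = -10400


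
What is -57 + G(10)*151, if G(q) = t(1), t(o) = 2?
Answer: 245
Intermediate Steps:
G(q) = 2
-57 + G(10)*151 = -57 + 2*151 = -57 + 302 = 245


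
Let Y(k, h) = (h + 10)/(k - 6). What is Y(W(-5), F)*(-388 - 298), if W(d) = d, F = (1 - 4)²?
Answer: 13034/11 ≈ 1184.9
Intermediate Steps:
F = 9 (F = (-3)² = 9)
Y(k, h) = (10 + h)/(-6 + k)
Y(W(-5), F)*(-388 - 298) = ((10 + 9)/(-6 - 5))*(-388 - 298) = (19/(-11))*(-686) = -1/11*19*(-686) = -19/11*(-686) = 13034/11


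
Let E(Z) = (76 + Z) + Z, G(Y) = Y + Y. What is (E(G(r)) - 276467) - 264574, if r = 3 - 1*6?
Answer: -540977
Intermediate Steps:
r = -3 (r = 3 - 6 = -3)
G(Y) = 2*Y
E(Z) = 76 + 2*Z
(E(G(r)) - 276467) - 264574 = ((76 + 2*(2*(-3))) - 276467) - 264574 = ((76 + 2*(-6)) - 276467) - 264574 = ((76 - 12) - 276467) - 264574 = (64 - 276467) - 264574 = -276403 - 264574 = -540977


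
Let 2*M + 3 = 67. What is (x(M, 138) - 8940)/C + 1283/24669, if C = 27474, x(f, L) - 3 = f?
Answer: -61476101/225918702 ≈ -0.27212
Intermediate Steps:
M = 32 (M = -3/2 + (½)*67 = -3/2 + 67/2 = 32)
x(f, L) = 3 + f
(x(M, 138) - 8940)/C + 1283/24669 = ((3 + 32) - 8940)/27474 + 1283/24669 = (35 - 8940)*(1/27474) + 1283*(1/24669) = -8905*1/27474 + 1283/24669 = -8905/27474 + 1283/24669 = -61476101/225918702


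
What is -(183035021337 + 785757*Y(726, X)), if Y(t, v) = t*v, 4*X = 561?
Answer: -526083955425/2 ≈ -2.6304e+11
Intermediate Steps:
X = 561/4 (X = (1/4)*561 = 561/4 ≈ 140.25)
-(183035021337 + 785757*Y(726, X)) = -785757/(1/(726*(561/4) + 232941)) = -785757/(1/(203643/2 + 232941)) = -785757/(1/(669525/2)) = -785757/2/669525 = -785757*669525/2 = -526083955425/2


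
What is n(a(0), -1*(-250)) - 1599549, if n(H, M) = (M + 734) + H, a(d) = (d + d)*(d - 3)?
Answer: -1598565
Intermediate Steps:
a(d) = 2*d*(-3 + d) (a(d) = (2*d)*(-3 + d) = 2*d*(-3 + d))
n(H, M) = 734 + H + M (n(H, M) = (734 + M) + H = 734 + H + M)
n(a(0), -1*(-250)) - 1599549 = (734 + 2*0*(-3 + 0) - 1*(-250)) - 1599549 = (734 + 2*0*(-3) + 250) - 1599549 = (734 + 0 + 250) - 1599549 = 984 - 1599549 = -1598565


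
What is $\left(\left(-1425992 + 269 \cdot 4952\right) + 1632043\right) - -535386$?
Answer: $2073525$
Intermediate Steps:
$\left(\left(-1425992 + 269 \cdot 4952\right) + 1632043\right) - -535386 = \left(\left(-1425992 + 1332088\right) + 1632043\right) + 535386 = \left(-93904 + 1632043\right) + 535386 = 1538139 + 535386 = 2073525$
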